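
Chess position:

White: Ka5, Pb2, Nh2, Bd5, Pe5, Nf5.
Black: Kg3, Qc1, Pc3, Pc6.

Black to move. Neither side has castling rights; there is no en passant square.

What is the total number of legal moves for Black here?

4

Black to move; king on g3.
In check: yes, from the white knight on f5.
Legal moves: Kf4, Kh3, Kxh2, Kf2.
Count: 4.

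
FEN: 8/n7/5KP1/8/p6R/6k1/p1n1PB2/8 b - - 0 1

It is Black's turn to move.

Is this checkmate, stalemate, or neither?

Black to move; black king on g3.
In check: yes, from the white bishop on f2.
King squares — f2: available; g2: available; h2: attacked by Rh4; f3: attacked by Pe2; h3: attacked by Rh4; f4: attacked by Rh4; g4: attacked by Rh4; h4: attacked by Bf2.
Legal moves for Black: Kg2, Kxf2.
Black is in check but has 2 legal moves → neither.

neither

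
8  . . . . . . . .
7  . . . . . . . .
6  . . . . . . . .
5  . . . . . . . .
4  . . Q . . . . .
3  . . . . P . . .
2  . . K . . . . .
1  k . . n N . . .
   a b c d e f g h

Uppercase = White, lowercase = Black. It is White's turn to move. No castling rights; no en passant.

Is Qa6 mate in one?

After Qa6: black king on a1; in check: yes, from the white queen on a6.
King squares — b1: attacked by Kc2; a2: attacked by Qa6; b2: attacked by Kc2.
Black has no legal moves → checkmate.

yes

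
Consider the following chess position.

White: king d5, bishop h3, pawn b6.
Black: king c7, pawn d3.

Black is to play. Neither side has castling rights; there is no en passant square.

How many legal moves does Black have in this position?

4

Black to move; king on c7.
In check: yes, from the white pawn on b6.
Legal moves: Kd8, Kb8, Kb7, Kxb6.
Count: 4.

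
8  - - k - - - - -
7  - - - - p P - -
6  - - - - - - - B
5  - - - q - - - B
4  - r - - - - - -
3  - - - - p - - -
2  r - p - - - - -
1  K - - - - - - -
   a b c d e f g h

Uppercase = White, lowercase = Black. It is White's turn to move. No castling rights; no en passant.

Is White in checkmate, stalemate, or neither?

White to move; white king on a1.
In check: yes, from the black rook on a2.
King squares — b1: attacked by Pc2; a2: attacked by Qd5; b2: attacked by Ra2.
Legal moves for White: none.
In check with no legal moves → checkmate.

checkmate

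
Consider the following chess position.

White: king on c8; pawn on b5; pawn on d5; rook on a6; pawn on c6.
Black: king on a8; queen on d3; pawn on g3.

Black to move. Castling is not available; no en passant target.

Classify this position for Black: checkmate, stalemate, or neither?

Black to move; black king on a8.
In check: yes, from the white rook on a6.
King squares — a7: attacked by Ra6; b7: attacked by Pc6; b8: attacked by Kc8.
Legal moves for Black: none.
In check with no legal moves → checkmate.

checkmate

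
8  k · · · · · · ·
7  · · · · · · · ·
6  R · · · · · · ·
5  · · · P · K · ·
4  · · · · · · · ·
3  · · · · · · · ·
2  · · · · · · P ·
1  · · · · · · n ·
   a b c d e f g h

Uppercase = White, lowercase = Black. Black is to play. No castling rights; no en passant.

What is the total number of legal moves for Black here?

Black to move; king on a8.
In check: yes, from the white rook on a6.
Legal moves: Kb8, Kb7.
Count: 2.

2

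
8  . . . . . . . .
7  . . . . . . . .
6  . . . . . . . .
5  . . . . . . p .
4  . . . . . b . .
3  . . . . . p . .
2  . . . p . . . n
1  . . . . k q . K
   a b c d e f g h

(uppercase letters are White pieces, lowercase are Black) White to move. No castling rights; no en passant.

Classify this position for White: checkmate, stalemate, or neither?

checkmate

White to move; white king on h1.
In check: yes, from the black queen on f1.
King squares — g1: attacked by Qf1; g2: attacked by Qf1; h2: attacked by Bf4.
Legal moves for White: none.
In check with no legal moves → checkmate.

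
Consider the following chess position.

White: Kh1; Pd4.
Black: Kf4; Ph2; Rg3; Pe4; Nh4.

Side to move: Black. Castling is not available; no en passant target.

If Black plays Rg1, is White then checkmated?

no

After Rg1: white king on h1; in check: yes, from the black rook on g1.
White has 1 legal reply: Kxh2.
In check but a legal move exists → not checkmate.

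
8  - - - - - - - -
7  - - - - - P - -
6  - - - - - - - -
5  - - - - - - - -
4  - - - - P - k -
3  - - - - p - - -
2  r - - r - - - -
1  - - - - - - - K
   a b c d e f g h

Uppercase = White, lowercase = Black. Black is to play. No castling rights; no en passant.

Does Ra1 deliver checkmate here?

yes

After Ra1: white king on h1; in check: yes, from the black rook on a1.
King squares — g1: attacked by Ra1; g2: attacked by Rd2; h2: attacked by Rd2.
White has no legal moves → checkmate.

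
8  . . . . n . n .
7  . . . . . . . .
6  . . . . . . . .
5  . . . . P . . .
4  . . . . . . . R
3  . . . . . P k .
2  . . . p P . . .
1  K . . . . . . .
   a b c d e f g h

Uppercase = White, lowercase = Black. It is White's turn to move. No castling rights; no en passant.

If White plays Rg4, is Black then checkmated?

no

After Rg4: black king on g3; in check: yes, from the white rook on g4.
Black has 3 legal replies: Kh3, Kh2, Kf2.
In check but a legal move exists → not checkmate.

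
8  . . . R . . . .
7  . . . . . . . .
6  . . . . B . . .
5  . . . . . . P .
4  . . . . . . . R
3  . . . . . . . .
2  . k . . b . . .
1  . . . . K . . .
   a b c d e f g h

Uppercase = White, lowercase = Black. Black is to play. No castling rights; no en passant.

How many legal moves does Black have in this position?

15

Black to move; king on b2.
In check: no.
Legal moves: Ba6, Bh5, Bb5, Bg4, Bc4, Bf3, Bd3, Bf1, Bd1, Kc3, Ka3, Kc2, Kc1, Kb1, Ka1.
Count: 15.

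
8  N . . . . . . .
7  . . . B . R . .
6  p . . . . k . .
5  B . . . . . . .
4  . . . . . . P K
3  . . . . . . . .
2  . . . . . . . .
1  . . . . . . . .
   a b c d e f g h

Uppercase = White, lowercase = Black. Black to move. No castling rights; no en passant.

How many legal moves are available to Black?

3

Black to move; king on f6.
In check: yes, from the white rook on f7.
Legal moves: Kxf7, Kg6, Ke5.
Count: 3.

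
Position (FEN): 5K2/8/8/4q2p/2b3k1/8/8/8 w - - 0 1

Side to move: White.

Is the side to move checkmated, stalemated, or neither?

stalemate

White to move; white king on f8.
In check: no.
King squares — e7: attacked by Qe5; f7: attacked by Bc4; g7: attacked by Qe5; e8: attacked by Qe5; g8: attacked by Bc4.
Legal moves for White: none.
Not in check and no legal moves → stalemate.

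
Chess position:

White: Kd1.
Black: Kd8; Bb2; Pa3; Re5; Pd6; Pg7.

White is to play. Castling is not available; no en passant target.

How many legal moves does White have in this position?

2

White to move; king on d1.
In check: no.
Legal moves: Kd2, Kc2.
Count: 2.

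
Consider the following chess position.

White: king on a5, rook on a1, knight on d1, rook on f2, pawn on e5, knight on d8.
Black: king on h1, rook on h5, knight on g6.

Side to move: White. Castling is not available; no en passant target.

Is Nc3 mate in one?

yes

After Nc3: black king on h1; in check: yes, from the white rook on a1.
King squares — g1: attacked by Ra1; g2: attacked by Rf2; h2: attacked by Rf2.
Black has no legal moves → checkmate.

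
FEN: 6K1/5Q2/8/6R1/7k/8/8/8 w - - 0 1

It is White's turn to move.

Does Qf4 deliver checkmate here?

no

After Qf4: black king on h4; in check: yes, from the white queen on f4.
Black has 1 legal reply: Kh3.
In check but a legal move exists → not checkmate.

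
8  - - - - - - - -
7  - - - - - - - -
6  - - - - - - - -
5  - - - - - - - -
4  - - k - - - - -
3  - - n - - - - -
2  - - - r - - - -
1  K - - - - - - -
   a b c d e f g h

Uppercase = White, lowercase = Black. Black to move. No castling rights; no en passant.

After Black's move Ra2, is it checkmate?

yes

After Ra2: white king on a1; in check: yes, from the black rook on a2.
King squares — b1: attacked by Nc3; a2: attacked by Nc3; b2: attacked by Ra2.
White has no legal moves → checkmate.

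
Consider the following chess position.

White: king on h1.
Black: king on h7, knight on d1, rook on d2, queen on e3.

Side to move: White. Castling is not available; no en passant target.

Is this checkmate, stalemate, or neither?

stalemate

White to move; white king on h1.
In check: no.
King squares — g1: attacked by Qe3; g2: attacked by Rd2; h2: attacked by Rd2.
Legal moves for White: none.
Not in check and no legal moves → stalemate.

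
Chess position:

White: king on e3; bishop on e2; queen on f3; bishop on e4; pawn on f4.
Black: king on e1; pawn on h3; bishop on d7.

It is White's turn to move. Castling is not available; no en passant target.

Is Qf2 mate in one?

yes

After Qf2: black king on e1; in check: yes, from the white queen on f2.
King squares — d1: attacked by Be2; f1: attacked by Be2; d2: attacked by Ke3; e2: attacked by Qf2; f2: attacked by Ke3.
Black has no legal moves → checkmate.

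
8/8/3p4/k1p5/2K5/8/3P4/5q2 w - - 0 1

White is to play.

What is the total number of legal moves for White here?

4

White to move; king on c4.
In check: yes, from the black queen on f1.
Legal moves: Kd5, Kc3, Kb3, d3.
Count: 4.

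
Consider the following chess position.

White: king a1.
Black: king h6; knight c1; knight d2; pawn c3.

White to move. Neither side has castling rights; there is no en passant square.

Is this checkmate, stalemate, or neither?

White to move; white king on a1.
In check: no.
King squares — b1: attacked by Nd2; a2: attacked by Nc1; b2: attacked by Pc3.
Legal moves for White: none.
Not in check and no legal moves → stalemate.

stalemate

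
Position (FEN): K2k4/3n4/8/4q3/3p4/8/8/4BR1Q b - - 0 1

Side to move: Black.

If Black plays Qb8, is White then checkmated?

yes

After Qb8: white king on a8; in check: yes, from the black queen on b8.
King squares — a7: attacked by Qb8; b7: attacked by Qb8; b8: attacked by Nd7.
White has no legal moves → checkmate.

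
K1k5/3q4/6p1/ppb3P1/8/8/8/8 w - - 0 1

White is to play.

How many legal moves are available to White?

White to move; king on a8.
In check: no.
Legal moves: none.
Count: 0.

0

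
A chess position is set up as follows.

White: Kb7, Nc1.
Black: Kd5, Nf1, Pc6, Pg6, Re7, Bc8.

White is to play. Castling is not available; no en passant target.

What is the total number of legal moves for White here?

4

White to move; king on b7.
In check: yes, from the black rook on e7 and the black bishop on c8.
Legal moves: Kxc8, Kb8, Ka8, Kb6.
Count: 4.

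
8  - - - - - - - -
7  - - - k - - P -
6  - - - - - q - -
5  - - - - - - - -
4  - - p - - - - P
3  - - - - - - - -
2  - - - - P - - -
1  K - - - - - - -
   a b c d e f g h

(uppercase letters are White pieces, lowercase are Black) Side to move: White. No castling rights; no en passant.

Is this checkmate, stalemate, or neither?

White to move; white king on a1.
In check: yes, from the black queen on f6.
Legal moves for White: Ka2, Kb1.
White is in check but has 2 legal moves → neither.

neither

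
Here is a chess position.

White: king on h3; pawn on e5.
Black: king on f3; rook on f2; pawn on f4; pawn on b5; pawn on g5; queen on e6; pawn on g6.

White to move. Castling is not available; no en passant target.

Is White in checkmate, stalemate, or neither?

checkmate

White to move; white king on h3.
In check: yes, from the black queen on e6.
King squares — g2: attacked by Rf2; h2: attacked by Rf2; g3: attacked by Kf3; g4: attacked by Kf3; h4: attacked by Pg5.
Legal moves for White: none.
In check with no legal moves → checkmate.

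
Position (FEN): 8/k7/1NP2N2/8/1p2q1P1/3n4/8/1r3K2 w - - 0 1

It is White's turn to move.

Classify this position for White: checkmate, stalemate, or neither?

checkmate

White to move; white king on f1.
In check: yes, from the black rook on b1.
King squares — e1: attacked by Rb1; g1: attacked by Rb1; e2: attacked by Qe4; f2: attacked by Nd3; g2: attacked by Qe4.
Legal moves for White: none.
In check with no legal moves → checkmate.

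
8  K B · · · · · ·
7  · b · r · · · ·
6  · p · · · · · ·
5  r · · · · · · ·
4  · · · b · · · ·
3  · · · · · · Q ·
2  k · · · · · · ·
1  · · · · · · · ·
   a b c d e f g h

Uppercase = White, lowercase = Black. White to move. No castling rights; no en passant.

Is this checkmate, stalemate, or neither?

checkmate

White to move; white king on a8.
In check: yes, from the black rook on a5 and the black bishop on b7.
King squares — a7: attacked by Ra5; b7: attacked by Rd7; b8: own bishop.
Legal moves for White: none.
In check with no legal moves → checkmate.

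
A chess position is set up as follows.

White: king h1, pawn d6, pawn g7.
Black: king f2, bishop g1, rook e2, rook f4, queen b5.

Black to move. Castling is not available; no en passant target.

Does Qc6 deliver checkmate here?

After Qc6: white king on h1; in check: yes, from the black queen on c6.
King squares — g1: attacked by Kf2; g2: attacked by Kf2; h2: attacked by Bg1.
White has no legal moves → checkmate.

yes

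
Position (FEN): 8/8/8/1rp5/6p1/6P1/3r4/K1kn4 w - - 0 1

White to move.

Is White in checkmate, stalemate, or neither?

stalemate

White to move; white king on a1.
In check: no.
King squares — b1: attacked by Kc1; a2: attacked by Rd2; b2: attacked by Kc1.
Legal moves for White: none.
Not in check and no legal moves → stalemate.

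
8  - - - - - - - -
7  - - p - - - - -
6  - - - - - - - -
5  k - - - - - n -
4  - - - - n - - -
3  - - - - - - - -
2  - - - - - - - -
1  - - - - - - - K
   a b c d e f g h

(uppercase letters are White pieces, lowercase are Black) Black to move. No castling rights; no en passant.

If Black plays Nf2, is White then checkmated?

no

After Nf2: white king on h1; in check: yes, from the black knight on f2.
White has 3 legal replies: Kh2, Kg2, Kg1.
In check but a legal move exists → not checkmate.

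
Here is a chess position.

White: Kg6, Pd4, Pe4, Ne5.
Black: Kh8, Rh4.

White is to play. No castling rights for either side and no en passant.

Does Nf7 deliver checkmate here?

no

After Nf7: black king on h8; in check: yes, from the white knight on f7.
Black has 1 legal reply: Kg8.
In check but a legal move exists → not checkmate.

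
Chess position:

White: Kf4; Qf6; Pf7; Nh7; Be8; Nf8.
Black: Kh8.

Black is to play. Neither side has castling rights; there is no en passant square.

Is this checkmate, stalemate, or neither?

Black to move; black king on h8.
In check: yes, from the white queen on f6.
King squares — g7: attacked by Qf6; h7: attacked by Nf8; g8: attacked by Pf7.
Legal moves for Black: none.
In check with no legal moves → checkmate.

checkmate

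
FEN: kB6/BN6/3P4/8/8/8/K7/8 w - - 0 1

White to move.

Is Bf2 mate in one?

no

After Bf2: black king on a8; in check: no.
Black is not in check, so this cannot be checkmate.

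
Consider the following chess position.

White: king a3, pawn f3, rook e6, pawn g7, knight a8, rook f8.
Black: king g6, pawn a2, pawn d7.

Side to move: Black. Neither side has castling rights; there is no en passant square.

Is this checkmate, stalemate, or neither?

neither

Black to move; black king on g6.
In check: yes, from the white rook on e6.
King squares — f5: attacked by Rf8; g5: available; h5: available; f6: attacked by Re6; h6: attacked by Re6; f7: attacked by Rf8; g7: available; h7: available.
Legal moves for Black: Kh7, Kxg7, Kh5, Kg5, dxe6.
Black is in check but has 5 legal moves → neither.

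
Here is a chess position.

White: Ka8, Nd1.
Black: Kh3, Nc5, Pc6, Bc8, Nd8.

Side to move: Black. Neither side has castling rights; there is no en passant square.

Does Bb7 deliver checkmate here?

After Bb7: white king on a8; in check: yes, from the black bishop on b7.
White has 2 legal replies: Kb8, Ka7.
In check but a legal move exists → not checkmate.

no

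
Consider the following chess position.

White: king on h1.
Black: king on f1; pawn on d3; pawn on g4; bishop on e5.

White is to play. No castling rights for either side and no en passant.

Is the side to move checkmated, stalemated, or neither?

White to move; white king on h1.
In check: no.
King squares — g1: attacked by Kf1; g2: attacked by Kf1; h2: attacked by Be5.
Legal moves for White: none.
Not in check and no legal moves → stalemate.

stalemate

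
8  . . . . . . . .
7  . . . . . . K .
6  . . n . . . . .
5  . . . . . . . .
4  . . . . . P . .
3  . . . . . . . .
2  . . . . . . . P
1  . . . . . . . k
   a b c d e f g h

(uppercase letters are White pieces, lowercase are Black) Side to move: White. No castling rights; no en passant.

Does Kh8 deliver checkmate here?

no

After Kh8: black king on h1; in check: no.
Black is not in check, so this cannot be checkmate.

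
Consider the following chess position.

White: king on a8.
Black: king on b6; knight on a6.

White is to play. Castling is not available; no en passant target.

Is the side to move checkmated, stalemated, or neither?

stalemate

White to move; white king on a8.
In check: no.
King squares — a7: attacked by Kb6; b7: attacked by Kb6; b8: attacked by Na6.
Legal moves for White: none.
Not in check and no legal moves → stalemate.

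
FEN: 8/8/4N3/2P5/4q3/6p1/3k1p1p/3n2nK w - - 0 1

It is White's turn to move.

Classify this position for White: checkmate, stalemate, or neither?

checkmate

White to move; white king on h1.
In check: yes, from the black queen on e4.
King squares — g1: attacked by Pf2; g2: attacked by Qe4; h2: attacked by Pg3.
Legal moves for White: none.
In check with no legal moves → checkmate.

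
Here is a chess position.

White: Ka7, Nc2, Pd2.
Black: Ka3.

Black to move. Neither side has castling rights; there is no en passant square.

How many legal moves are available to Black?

Black to move; king on a3.
In check: yes, from the white knight on c2.
Legal moves: Ka4, Kb3, Kb2, Ka2.
Count: 4.

4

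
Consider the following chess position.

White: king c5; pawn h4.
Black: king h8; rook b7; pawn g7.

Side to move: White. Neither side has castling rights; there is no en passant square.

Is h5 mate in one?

After h5: black king on h8; in check: no.
Black is not in check, so this cannot be checkmate.

no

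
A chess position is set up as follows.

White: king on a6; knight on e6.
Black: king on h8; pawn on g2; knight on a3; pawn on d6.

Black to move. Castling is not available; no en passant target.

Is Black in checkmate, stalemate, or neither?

neither

Black to move; black king on h8.
In check: no.
Legal moves for Black: Kg8, Kh7, Nb5, Nc4, Nc2, Nb1, d5, g1=Q, g1=R, g1=B, g1=N.
Black has 11 legal moves and is not in check → neither.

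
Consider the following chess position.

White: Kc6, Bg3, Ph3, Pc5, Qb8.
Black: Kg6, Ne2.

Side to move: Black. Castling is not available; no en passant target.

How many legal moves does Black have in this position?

14

Black to move; king on g6.
In check: no.
Legal moves: Kh7, Kg7, Kf7, Kh6, Kf6, Kh5, Kg5, Kf5, Nf4, Nd4+, Nxg3, Nc3, Ng1, Nc1.
Count: 14.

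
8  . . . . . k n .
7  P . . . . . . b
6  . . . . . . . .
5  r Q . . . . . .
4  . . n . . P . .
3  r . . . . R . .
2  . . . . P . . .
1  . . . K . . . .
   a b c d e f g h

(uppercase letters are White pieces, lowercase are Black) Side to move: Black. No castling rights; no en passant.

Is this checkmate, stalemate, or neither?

neither

Black to move; black king on f8.
In check: no.
Legal moves for Black include: Ne7, Nh6, Nf6, Kg7, Kf7, Ke7, Bg6, Bf5, Be4, Bd3, Bc2+, Bb1, Rxa7, Ra6, Rxb5, R5a4, Nd6, Nb6, ... (list truncated; more exist).
Black has legal moves and is not in check → neither.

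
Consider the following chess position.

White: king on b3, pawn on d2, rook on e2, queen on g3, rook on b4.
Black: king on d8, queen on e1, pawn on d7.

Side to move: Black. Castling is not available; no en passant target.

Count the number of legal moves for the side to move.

Black to move; king on d8.
In check: no.
Legal moves: Kc8, Qxg3+, Qf2, Qxe2, Qxd2, Qh1, Qg1, Qf1, Qd1+, Qc1, Qb1+, Qa1, d6, d5.
Count: 14.

14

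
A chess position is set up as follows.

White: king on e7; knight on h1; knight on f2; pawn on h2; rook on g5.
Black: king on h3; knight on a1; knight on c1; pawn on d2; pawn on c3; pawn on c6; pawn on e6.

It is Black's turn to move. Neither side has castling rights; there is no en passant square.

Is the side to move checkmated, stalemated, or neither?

Black to move; black king on h3.
In check: yes, from the white knight on f2.
King squares — g2: attacked by Rg5; h2: available; g3: attacked by Nh1; g4: attacked by Nf2; h4: available.
Legal moves for Black: Kh4, Kxh2.
Black is in check but has 2 legal moves → neither.

neither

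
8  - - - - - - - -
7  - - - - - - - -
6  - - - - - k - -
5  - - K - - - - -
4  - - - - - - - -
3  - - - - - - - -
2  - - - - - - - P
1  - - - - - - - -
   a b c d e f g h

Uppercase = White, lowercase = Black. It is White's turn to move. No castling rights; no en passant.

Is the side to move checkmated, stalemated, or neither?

neither

White to move; white king on c5.
In check: no.
Legal moves for White: Kd6, Kc6, Kb6, Kd5, Kb5, Kd4, Kc4, Kb4, h3, h4.
White has 10 legal moves and is not in check → neither.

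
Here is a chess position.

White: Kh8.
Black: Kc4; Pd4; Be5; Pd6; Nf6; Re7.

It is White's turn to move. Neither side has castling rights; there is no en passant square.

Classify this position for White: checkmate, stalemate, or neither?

White to move; white king on h8.
In check: no.
King squares — g7: attacked by Re7; h7: attacked by Nf6; g8: attacked by Nf6.
Legal moves for White: none.
Not in check and no legal moves → stalemate.

stalemate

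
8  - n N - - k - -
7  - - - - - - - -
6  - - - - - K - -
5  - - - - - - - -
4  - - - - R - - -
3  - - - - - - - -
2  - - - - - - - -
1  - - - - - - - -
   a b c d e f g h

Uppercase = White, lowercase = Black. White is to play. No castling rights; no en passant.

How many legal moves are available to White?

White to move; king on f6.
In check: no.
Legal moves: Ne7, Na7, Nd6, Nb6, Kg6, Ke6, Kg5, Kf5, Ke5, Re8+, Re7, Re6, Re5, Rh4, Rg4, Rf4, Rd4, Rc4, Rb4, Ra4, Re3, Re2, Re1.
Count: 23.

23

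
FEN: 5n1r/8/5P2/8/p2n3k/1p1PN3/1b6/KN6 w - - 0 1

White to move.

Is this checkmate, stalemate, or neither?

White to move; white king on a1.
In check: yes, from the black bishop on b2.
Legal moves for White: Kxb2.
White is in check but has 1 legal move → neither.

neither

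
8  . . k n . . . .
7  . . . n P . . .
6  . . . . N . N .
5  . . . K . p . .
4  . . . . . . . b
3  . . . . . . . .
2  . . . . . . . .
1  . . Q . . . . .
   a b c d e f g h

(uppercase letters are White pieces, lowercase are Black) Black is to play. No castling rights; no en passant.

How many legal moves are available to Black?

4

Black to move; king on c8.
In check: yes, from the white queen on c1.
Legal moves: Kb8, Kb7, Nc6, Nc5.
Count: 4.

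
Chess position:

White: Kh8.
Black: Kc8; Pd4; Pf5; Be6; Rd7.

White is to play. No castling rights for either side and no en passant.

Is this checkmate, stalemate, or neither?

stalemate

White to move; white king on h8.
In check: no.
King squares — g7: attacked by Rd7; h7: attacked by Rd7; g8: attacked by Be6.
Legal moves for White: none.
Not in check and no legal moves → stalemate.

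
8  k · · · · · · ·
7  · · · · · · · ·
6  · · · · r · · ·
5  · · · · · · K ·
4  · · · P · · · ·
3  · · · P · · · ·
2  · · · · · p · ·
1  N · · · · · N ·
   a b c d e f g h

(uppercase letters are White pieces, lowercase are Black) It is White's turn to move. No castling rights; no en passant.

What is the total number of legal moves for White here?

11

White to move; king on g5.
In check: no.
Legal moves: Kh5, Kf5, Kh4, Kg4, Kf4, Nh3, Nf3, Ne2, Nb3, Nc2, d5.
Count: 11.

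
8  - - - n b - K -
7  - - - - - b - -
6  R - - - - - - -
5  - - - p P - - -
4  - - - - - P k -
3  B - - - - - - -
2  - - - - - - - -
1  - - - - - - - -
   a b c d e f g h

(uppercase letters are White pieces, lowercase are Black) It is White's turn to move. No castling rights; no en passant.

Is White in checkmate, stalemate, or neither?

White to move; white king on g8.
In check: yes, from the black bishop on f7.
King squares — f7: attacked by Nd8; g7: available; h7: available; f8: available; h8: available.
Legal moves for White: Kh8, Kf8, Kh7, Kg7.
White is in check but has 4 legal moves → neither.

neither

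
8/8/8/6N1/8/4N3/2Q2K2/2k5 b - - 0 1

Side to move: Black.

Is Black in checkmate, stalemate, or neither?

checkmate

Black to move; black king on c1.
In check: yes, from the white queen on c2.
King squares — b1: attacked by Qc2; d1: attacked by Qc2; b2: attacked by Qc2; c2: attacked by Ne3; d2: attacked by Qc2.
Legal moves for Black: none.
In check with no legal moves → checkmate.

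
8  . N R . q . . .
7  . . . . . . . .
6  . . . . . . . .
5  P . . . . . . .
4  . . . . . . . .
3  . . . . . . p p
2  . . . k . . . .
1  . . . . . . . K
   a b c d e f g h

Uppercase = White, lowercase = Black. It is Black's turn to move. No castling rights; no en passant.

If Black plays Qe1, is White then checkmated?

After Qe1: white king on h1; in check: yes, from the black queen on e1.
King squares — g1: attacked by Qe1; g2: attacked by Ph3; h2: attacked by Pg3.
White has no legal moves → checkmate.

yes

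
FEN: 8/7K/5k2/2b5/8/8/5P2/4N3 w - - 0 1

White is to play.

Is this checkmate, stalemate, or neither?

neither

White to move; white king on h7.
In check: no.
Legal moves for White: Kh8, Kg8, Kh6, Nf3, Nd3, Ng2, Nc2, f3, f4.
White has 9 legal moves and is not in check → neither.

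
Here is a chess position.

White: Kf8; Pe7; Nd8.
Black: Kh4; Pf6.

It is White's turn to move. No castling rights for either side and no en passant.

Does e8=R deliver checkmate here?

no

After e8=R: black king on h4; in check: no.
Black is not in check, so this cannot be checkmate.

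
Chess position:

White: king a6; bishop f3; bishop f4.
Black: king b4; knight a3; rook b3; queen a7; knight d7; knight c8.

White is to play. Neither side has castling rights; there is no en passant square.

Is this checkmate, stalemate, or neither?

checkmate

White to move; white king on a6.
In check: yes, from the black queen on a7.
King squares — a5: attacked by Kb4; b5: attacked by Na3; b6: attacked by Qa7; a7: attacked by Nc8; b7: attacked by Qa7.
Legal moves for White: none.
In check with no legal moves → checkmate.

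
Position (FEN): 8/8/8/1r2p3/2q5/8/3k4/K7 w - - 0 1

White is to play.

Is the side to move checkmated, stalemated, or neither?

White to move; white king on a1.
In check: no.
King squares — b1: attacked by Rb5; a2: attacked by Qc4; b2: attacked by Rb5.
Legal moves for White: none.
Not in check and no legal moves → stalemate.

stalemate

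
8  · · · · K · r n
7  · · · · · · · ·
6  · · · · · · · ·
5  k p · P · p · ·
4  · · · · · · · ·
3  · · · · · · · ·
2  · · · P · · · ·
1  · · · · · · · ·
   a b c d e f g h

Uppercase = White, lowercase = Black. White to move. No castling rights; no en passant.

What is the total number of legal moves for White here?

2

White to move; king on e8.
In check: yes, from the black rook on g8.
Legal moves: Ke7, Kd7.
Count: 2.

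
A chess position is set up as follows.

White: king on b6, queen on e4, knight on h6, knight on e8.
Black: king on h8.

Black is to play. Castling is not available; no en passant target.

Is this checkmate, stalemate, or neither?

stalemate

Black to move; black king on h8.
In check: no.
King squares — g7: attacked by Ne8; h7: attacked by Qe4; g8: attacked by Nh6.
Legal moves for Black: none.
Not in check and no legal moves → stalemate.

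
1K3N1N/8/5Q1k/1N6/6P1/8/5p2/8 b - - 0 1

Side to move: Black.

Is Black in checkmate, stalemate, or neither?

checkmate

Black to move; black king on h6.
In check: yes, from the white queen on f6.
King squares — g5: attacked by Qf6; h5: attacked by Pg4; g6: attacked by Qf6; g7: attacked by Qf6; h7: attacked by Nf8.
Legal moves for Black: none.
In check with no legal moves → checkmate.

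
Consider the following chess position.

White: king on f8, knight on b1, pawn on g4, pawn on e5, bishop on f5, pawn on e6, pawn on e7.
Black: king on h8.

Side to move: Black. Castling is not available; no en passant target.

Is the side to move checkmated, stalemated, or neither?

stalemate

Black to move; black king on h8.
In check: no.
King squares — g7: attacked by Kf8; h7: attacked by Bf5; g8: attacked by Kf8.
Legal moves for Black: none.
Not in check and no legal moves → stalemate.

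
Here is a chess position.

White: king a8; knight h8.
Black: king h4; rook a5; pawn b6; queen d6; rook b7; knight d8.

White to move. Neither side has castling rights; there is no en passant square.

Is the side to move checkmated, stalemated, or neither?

White to move; white king on a8.
In check: yes, from the black rook on a5.
King squares — a7: attacked by Ra5; b7: attacked by Nd8; b8: attacked by Qd6.
Legal moves for White: none.
In check with no legal moves → checkmate.

checkmate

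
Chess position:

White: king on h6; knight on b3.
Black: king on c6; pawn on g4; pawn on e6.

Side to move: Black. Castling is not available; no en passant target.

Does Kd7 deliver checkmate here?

no

After Kd7: white king on h6; in check: no.
White is not in check, so this cannot be checkmate.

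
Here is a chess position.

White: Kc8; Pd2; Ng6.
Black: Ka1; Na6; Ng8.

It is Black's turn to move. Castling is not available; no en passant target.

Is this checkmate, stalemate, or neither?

Black to move; black king on a1.
In check: no.
Legal moves for Black: Ne7+, Nh6, Nf6, Nb8, Nc7, Nc5, Nb4, Kb2, Ka2, Kb1.
Black has 10 legal moves and is not in check → neither.

neither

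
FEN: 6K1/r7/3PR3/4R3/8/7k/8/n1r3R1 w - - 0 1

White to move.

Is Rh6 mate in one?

yes

After Rh6: black king on h3; in check: yes, from the white rook on h6.
King squares — g2: attacked by Rg1; h2: attacked by Rh6; g3: attacked by Rg1; g4: attacked by Rg1; h4: attacked by Rh6.
Black has no legal moves → checkmate.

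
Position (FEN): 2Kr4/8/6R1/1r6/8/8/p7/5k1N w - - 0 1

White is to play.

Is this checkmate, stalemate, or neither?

White to move; white king on c8.
In check: yes, from the black rook on d8.
King squares — b7: attacked by Rb5; c7: available; d7: attacked by Rd8; b8: attacked by Rb5; d8: available.
Legal moves for White: Kxd8, Kc7.
White is in check but has 2 legal moves → neither.

neither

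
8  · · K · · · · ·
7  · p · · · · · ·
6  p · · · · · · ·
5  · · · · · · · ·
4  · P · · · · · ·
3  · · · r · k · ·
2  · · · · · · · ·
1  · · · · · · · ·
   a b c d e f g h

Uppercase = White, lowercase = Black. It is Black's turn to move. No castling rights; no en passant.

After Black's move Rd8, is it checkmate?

After Rd8: white king on c8; in check: yes, from the black rook on d8.
White has 3 legal replies: Kxd8, Kc7, Kxb7.
In check but a legal move exists → not checkmate.

no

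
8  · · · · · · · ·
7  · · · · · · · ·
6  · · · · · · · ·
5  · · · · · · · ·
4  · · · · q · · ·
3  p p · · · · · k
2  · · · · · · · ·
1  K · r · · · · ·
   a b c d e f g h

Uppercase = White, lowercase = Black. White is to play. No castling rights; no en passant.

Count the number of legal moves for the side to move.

White to move; king on a1.
In check: yes, from the black rook on c1.
Legal moves: none.
Count: 0.

0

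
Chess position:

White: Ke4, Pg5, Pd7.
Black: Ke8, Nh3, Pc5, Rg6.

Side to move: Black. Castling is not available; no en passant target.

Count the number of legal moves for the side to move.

5

Black to move; king on e8.
In check: yes, from the white pawn on d7.
Legal moves: Kf8, Kd8, Kf7, Ke7, Kxd7.
Count: 5.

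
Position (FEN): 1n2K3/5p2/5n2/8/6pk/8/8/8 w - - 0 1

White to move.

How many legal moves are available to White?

4

White to move; king on e8.
In check: yes, from the black knight on f6.
Legal moves: Kf8, Kd8, Kxf7, Ke7.
Count: 4.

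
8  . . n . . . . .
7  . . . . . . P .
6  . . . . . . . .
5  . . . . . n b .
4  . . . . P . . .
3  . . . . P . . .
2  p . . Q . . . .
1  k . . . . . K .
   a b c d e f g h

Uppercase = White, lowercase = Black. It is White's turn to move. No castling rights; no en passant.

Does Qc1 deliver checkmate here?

After Qc1: black king on a1; in check: yes, from the white queen on c1.
King squares — b1: attacked by Qc1; a2: own pawn; b2: attacked by Qc1.
Black has no legal moves → checkmate.

yes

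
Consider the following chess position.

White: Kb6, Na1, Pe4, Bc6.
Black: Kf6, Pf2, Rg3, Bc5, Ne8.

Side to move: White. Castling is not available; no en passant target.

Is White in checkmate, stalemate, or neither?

White to move; white king on b6.
In check: yes, from the black bishop on c5.
King squares — a5: available; b5: available; c5: available; a6: available; c6: own bishop; a7: attacked by Bc5; b7: available; c7: attacked by Ne8.
Legal moves for White: Kb7, Ka6, Kxc5, Kb5, Ka5.
White is in check but has 5 legal moves → neither.

neither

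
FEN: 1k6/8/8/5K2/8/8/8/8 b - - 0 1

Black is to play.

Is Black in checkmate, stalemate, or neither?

neither

Black to move; black king on b8.
In check: no.
Legal moves for Black: Kc8, Ka8, Kc7, Kb7, Ka7.
Black has 5 legal moves and is not in check → neither.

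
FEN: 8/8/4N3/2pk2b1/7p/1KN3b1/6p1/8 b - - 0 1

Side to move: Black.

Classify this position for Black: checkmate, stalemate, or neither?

neither

Black to move; black king on d5.
In check: yes, from the white knight on c3.
King squares — c4: attacked by Kb3; d4: attacked by Ne6; e4: attacked by Nc3; c5: own pawn; e5: available; c6: available; d6: available; e6: available.
Legal moves for Black: Kxe6, Kd6, Kc6, Ke5.
Black is in check but has 4 legal moves → neither.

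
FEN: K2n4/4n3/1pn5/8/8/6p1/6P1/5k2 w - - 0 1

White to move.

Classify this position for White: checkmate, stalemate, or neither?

White to move; white king on a8.
In check: no.
King squares — a7: attacked by Nc6; b7: attacked by Nd8; b8: attacked by Nc6.
Legal moves for White: none.
Not in check and no legal moves → stalemate.

stalemate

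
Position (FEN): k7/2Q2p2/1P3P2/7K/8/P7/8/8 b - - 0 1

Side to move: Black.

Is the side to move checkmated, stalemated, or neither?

Black to move; black king on a8.
In check: no.
King squares — a7: attacked by Pb6; b7: attacked by Qc7; b8: attacked by Qc7.
Legal moves for Black: none.
Not in check and no legal moves → stalemate.

stalemate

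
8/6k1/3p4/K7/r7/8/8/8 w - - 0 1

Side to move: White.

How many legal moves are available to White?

3

White to move; king on a5.
In check: yes, from the black rook on a4.
Legal moves: Kb6, Kb5, Kxa4.
Count: 3.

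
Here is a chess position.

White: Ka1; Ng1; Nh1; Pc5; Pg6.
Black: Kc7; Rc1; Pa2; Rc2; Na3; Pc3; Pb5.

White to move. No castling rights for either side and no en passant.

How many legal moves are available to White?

0

White to move; king on a1.
In check: yes, from the black rook on c1.
Legal moves: none.
Count: 0.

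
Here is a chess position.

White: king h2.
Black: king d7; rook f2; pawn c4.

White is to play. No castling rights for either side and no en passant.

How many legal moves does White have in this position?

4

White to move; king on h2.
In check: yes, from the black rook on f2.
Legal moves: Kh3, Kg3, Kh1, Kg1.
Count: 4.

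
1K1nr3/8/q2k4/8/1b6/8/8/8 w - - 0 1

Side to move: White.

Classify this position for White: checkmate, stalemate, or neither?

White to move; white king on b8.
In check: no.
King squares — a7: attacked by Qa6; b7: attacked by Qa6; c7: attacked by Kd6; a8: attacked by Qa6; c8: attacked by Qa6.
Legal moves for White: none.
Not in check and no legal moves → stalemate.

stalemate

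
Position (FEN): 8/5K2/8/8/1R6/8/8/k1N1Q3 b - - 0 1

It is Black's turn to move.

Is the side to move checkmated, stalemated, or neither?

stalemate

Black to move; black king on a1.
In check: no.
King squares — b1: attacked by Rb4; a2: attacked by Nc1; b2: attacked by Rb4.
Legal moves for Black: none.
Not in check and no legal moves → stalemate.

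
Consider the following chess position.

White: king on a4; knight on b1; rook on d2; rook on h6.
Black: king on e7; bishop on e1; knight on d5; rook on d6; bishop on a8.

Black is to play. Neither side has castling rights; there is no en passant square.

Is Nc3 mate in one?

After Nc3: white king on a4; in check: yes, from the black knight on c3.
White has 5 legal replies: Ka5, Kb4, Kb3, Ka3, Nxc3.
In check but a legal move exists → not checkmate.

no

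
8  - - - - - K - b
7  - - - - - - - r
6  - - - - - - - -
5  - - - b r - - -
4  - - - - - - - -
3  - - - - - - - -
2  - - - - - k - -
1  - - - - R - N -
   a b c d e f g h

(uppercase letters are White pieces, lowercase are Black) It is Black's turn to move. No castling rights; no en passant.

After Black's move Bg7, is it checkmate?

After Bg7: white king on f8; in check: yes, from the black bishop on g7.
King squares — e7: attacked by Re5; f7: attacked by Bd5; g7: attacked by Rh7; e8: attacked by Re5; g8: attacked by Bd5.
White has no legal moves → checkmate.

yes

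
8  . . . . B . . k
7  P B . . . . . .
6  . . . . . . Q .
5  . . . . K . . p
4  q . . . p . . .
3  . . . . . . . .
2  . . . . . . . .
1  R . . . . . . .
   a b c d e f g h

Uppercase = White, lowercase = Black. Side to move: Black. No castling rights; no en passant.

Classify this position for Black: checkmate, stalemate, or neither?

neither

Black to move; black king on h8.
In check: no.
Legal moves for Black: Qxe8+, Qd7, Qxa7, Qc6, Qa6, Qb5+, Qa5+, Qd4+, Qc4, Qb4, Qb3, Qa3, Qc2, Qa2, Qd1, Qxa1+, h4, e3.
Black has 18 legal moves and is not in check → neither.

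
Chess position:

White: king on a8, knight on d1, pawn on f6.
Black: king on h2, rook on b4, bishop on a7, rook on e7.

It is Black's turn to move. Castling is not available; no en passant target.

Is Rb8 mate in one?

yes

After Rb8: white king on a8; in check: yes, from the black rook on b8.
King squares — a7: attacked by Re7; b7: attacked by Re7; b8: attacked by Ba7.
White has no legal moves → checkmate.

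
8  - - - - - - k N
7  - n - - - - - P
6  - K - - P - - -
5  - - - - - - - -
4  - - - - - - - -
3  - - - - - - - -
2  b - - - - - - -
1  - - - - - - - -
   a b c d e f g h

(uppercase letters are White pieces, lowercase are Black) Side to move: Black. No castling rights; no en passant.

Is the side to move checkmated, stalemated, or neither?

Black to move; black king on g8.
In check: yes, from the white pawn on h7.
Legal moves for Black: Kxh8, Kf8, Kxh7, Kg7.
Black is in check but has 4 legal moves → neither.

neither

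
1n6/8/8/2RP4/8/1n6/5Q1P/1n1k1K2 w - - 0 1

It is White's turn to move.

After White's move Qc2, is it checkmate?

yes

After Qc2: black king on d1; in check: yes, from the white queen on c2.
King squares — c1: attacked by Qc2; e1: attacked by Kf1; c2: attacked by Rc5; d2: attacked by Qc2; e2: attacked by Kf1.
Black has no legal moves → checkmate.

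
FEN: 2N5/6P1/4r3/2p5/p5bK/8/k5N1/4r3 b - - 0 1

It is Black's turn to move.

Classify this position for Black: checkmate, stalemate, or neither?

Black to move; black king on a2.
In check: no.
Legal moves for Black include: Re8, Re7, Rh6+, Rg6, Rf6, Rd6, Rc6, Rb6, Ra6, R6e5, R6e4, R6e3, R6e2, Bh5, Bf5, Bh3, Bf3, Be2, ... (list truncated; more exist).
Black has legal moves and is not in check → neither.

neither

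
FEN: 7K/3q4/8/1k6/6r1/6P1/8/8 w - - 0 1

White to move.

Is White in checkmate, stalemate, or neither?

White to move; white king on h8.
In check: no.
King squares — g7: attacked by Rg4; h7: attacked by Qd7; g8: attacked by Rg4.
Legal moves for White: none.
Not in check and no legal moves → stalemate.

stalemate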